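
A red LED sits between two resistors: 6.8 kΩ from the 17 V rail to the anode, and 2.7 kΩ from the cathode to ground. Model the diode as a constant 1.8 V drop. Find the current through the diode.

The two resistors are in series with the diode, so KVL gives 17 = I·6.8 + 1.8 + I·2.7.
I = (17 − 1.8) / (6.8 + 2.7) kΩ = 15.2 / 9.5 = 1.6 mA.

I ≈ 1.6 mA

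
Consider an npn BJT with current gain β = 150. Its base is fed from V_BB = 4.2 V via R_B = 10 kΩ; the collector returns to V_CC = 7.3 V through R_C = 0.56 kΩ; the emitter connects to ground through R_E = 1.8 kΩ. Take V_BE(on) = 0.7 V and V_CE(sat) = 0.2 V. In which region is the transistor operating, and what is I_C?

Assume active. Base-emitter loop: I_B = (V_BB − V_BE)/(R_B + (β+1)R_E) = (4.2 − 0.7)/(10 + 151×1.8) = 0.0124 mA.
I_C = β·I_B = 150×0.0124 = 1.86 mA.
V_CE = V_CC − I_C·R_C − I_E·R_E = 7.3 − 1.86×0.56 − 1.88×1.8 = 2.88 V > V_CE(sat), so the active-region assumption holds.

active; I_C ≈ 1.9 mA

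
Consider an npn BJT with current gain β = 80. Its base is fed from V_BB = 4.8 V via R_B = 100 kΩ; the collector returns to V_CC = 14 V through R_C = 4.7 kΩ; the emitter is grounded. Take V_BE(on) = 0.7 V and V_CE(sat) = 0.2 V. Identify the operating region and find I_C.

saturation; I_C ≈ 2.9 mA

Assume active: I_B = (4.8 − 0.7)/100 = 0.041 mA, giving I_C = β·I_B = 3.28 mA.
But then V_CE = 14 − 3.28×4.7 = -1.42 V < V_CE(sat) = 0.2 V — impossible in the active region.
So the transistor is saturated. With V_CE = 0.2 V, I_C = (V_CC − 0.2)/R_C = 13.8/4.7 = 2.94 mA.
Check: β·I_B = 3.28 mA > I_C = 2.94 mA, confirming saturation.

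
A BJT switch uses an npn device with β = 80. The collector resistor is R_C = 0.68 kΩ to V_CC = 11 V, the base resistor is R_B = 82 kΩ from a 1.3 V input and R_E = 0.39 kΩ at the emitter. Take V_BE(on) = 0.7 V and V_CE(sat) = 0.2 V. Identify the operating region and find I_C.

Assume active. Base-emitter loop: I_B = (V_BB − V_BE)/(R_B + (β+1)R_E) = (1.3 − 0.7)/(82 + 81×0.39) = 0.00528 mA.
I_C = β·I_B = 80×0.00528 = 0.423 mA.
V_CE = V_CC − I_C·R_C − I_E·R_E = 11 − 0.423×0.68 − 0.428×0.39 = 10.5 V > V_CE(sat), so the active-region assumption holds.

active; I_C ≈ 0.42 mA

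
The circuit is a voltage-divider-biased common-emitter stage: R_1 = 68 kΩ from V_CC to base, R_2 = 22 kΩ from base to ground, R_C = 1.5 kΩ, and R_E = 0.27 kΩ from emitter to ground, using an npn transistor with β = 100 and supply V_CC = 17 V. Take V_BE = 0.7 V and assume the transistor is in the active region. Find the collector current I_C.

Thevenize the base divider: V_Th = V_CC·R_2/(R_1+R_2) = 17×22/90 = 4.16 V, R_Th = R_1‖R_2 = 16.6 kΩ.
Base-emitter loop: V_Th = I_B·R_Th + V_BE + (β+1)I_B·R_E, so I_B = (4.16 − 0.7) / (16.6 + 101×0.27) = 0.0787 mA.
I_C = β·I_B = 100×0.0787 = 7.87 mA, and I_E = (β+1)I_B = 7.95 mA.
V_CE = V_CC − I_C·R_C − I_E·R_E = 17 − 7.87×1.5 − 7.95×0.27 = 3.04 V.
V_CE = 3.04 V > 0.2 V confirms active-region operation.

I_C ≈ 7.9 mA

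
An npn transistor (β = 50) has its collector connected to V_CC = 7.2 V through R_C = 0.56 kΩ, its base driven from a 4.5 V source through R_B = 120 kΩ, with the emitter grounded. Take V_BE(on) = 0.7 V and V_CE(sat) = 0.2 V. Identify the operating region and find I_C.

Assume active. Base-emitter loop: I_B = (V_BB − V_BE)/R_B = (4.5 − 0.7)/120 = 0.0317 mA.
I_C = β·I_B = 50×0.0317 = 1.58 mA.
V_CE = V_CC − I_C·R_C = 7.2 − 1.58×0.56 = 6.31 V > V_CE(sat), so the active-region assumption holds.

active; I_C ≈ 1.6 mA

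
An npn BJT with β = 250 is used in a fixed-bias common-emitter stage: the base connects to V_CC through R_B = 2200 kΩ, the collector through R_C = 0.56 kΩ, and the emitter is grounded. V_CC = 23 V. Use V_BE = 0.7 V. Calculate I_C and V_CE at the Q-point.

Base loop: V_CC = I_B·R_B + V_BE, so I_B = (23 − 0.7)/2200 kΩ = 0.0101 mA.
In the active region I_C = β·I_B = 250 × 0.0101 = 2.53 mA.
Collector loop: V_CE = V_CC − I_C·R_C = 23 − 2.53×0.56 = 21.6 V.
Since V_CE = 21.6 V > V_CE(sat) ≈ 0.2 V, the transistor is in the active region as assumed.

I_C ≈ 2.5 mA, V_CE ≈ 22 V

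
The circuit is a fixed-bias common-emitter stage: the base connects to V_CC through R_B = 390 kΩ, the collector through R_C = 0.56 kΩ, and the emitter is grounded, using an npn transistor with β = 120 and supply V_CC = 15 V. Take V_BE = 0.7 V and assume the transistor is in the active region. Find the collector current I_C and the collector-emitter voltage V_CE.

I_C ≈ 4.4 mA, V_CE ≈ 13 V

Base loop: V_CC = I_B·R_B + V_BE, so I_B = (15 − 0.7)/390 kΩ = 0.0367 mA.
In the active region I_C = β·I_B = 120 × 0.0367 = 4.4 mA.
Collector loop: V_CE = V_CC − I_C·R_C = 15 − 4.4×0.56 = 12.5 V.
Since V_CE = 12.5 V > V_CE(sat) ≈ 0.2 V, the transistor is in the active region as assumed.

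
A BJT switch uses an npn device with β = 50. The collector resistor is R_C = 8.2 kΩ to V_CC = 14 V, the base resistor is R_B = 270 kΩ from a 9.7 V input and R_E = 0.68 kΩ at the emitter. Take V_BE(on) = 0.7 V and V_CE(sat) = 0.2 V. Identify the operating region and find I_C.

active; I_C ≈ 1.5 mA

Assume active. Base-emitter loop: I_B = (V_BB − V_BE)/(R_B + (β+1)R_E) = (9.7 − 0.7)/(270 + 51×0.68) = 0.0295 mA.
I_C = β·I_B = 50×0.0295 = 1.48 mA.
V_CE = V_CC − I_C·R_C − I_E·R_E = 14 − 1.48×8.2 − 1.51×0.68 = 0.865 V > V_CE(sat), so the active-region assumption holds.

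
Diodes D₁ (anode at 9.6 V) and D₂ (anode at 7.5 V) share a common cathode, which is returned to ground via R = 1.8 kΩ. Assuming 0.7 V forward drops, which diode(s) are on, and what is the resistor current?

Only D₁ conducts; I_R ≈ 4.9 mA

Assume both conduct. Then node N would need to be at both 9.6−0.7 = 8.9 V and 7.5−0.7 = 6.8 V, which is impossible.
Assume only D₁ conducts: V_N = 9.6 − 0.7 = 8.9 V, so I_R = 8.9/1.8 = 4.94 mA.
Check D₂: its anode-to-cathode voltage is 7.5 − 8.9 = -1.4 V < 0.7 V, so it is off. The assumption is consistent.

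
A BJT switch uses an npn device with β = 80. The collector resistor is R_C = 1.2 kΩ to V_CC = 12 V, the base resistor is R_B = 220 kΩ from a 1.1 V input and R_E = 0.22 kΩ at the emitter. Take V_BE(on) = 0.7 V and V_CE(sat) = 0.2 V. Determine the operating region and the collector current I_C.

Assume active. Base-emitter loop: I_B = (V_BB − V_BE)/(R_B + (β+1)R_E) = (1.1 − 0.7)/(220 + 81×0.22) = 0.00168 mA.
I_C = β·I_B = 80×0.00168 = 0.135 mA.
V_CE = V_CC − I_C·R_C − I_E·R_E = 12 − 0.135×1.2 − 0.136×0.22 = 11.8 V > V_CE(sat), so the active-region assumption holds.

active; I_C ≈ 0.13 mA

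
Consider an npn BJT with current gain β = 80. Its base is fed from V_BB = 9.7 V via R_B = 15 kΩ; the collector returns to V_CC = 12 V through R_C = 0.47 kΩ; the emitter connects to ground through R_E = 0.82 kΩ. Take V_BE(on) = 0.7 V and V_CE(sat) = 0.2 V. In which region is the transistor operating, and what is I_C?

Assume active. Base-emitter loop: I_B = (V_BB − V_BE)/(R_B + (β+1)R_E) = (9.7 − 0.7)/(15 + 81×0.82) = 0.111 mA.
I_C = β·I_B = 80×0.111 = 8.84 mA.
V_CE = V_CC − I_C·R_C − I_E·R_E = 12 − 8.84×0.47 − 8.95×0.82 = 0.502 V > V_CE(sat), so the active-region assumption holds.

active; I_C ≈ 8.8 mA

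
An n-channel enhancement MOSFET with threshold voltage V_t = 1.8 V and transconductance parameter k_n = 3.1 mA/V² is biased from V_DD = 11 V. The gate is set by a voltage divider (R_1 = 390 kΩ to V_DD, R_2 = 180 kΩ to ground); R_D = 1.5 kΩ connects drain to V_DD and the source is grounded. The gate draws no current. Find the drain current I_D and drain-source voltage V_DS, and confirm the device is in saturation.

I_D ≈ 4.3 mA, V_DS ≈ 4.5 V

V_G = V_DD·R_2/(R_1+R_2) = 11×180/570 = 3.47 V. With the source grounded, V_GS = V_G = 3.47 V.
Assume saturation: I_D = (k_n/2)(V_GS − V_t)² = (3.1/2)×(3.47 − 1.8)² = 1.55×1.67² = 4.34 mA.
V_DS = V_DD − I_D·R_D = 11 − 4.34×1.5 = 4.49 V.
Saturation requires V_DS ≥ V_GS − V_t = 1.67 V; 4.49 ≥ 1.67 ✓.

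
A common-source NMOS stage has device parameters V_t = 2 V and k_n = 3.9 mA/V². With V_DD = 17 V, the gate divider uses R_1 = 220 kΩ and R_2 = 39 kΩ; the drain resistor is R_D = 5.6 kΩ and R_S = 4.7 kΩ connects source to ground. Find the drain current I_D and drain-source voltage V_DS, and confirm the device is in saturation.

I_D ≈ 0.077 mA, V_DS ≈ 16 V

V_G = V_DD·R_2/(R_1+R_2) = 17×39/259 = 2.56 V.
Assume saturation: I_D = (k_n/2)(V_GS − V_t)² with V_GS = V_G − I_D·R_S = 2.56 − 4.7·I_D.
Substituting gives 43.1·I_D² − 11.3·I_D + 0.611 = 0, with roots I_D = 0.0769 or 0.185 mA.
The root I_D = 0.185 mA gives V_GS = 1.69 V ≤ V_t, so take I_D = 0.0769 mA.
Then V_GS = 2.2 V and V_DS = V_DD − I_D(R_D+R_S) = 17 − 0.0769×10.3 = 16.2 V.
Saturation requires V_DS ≥ V_GS − V_t = 0.199 V; 16.2 ≥ 0.199 ✓.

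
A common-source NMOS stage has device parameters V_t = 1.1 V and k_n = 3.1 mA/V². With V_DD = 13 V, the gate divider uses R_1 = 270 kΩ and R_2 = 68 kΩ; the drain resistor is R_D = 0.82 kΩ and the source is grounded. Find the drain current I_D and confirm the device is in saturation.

V_G = V_DD·R_2/(R_1+R_2) = 13×68/338 = 2.62 V. With the source grounded, V_GS = V_G = 2.62 V.
Assume saturation: I_D = (k_n/2)(V_GS − V_t)² = (3.1/2)×(2.62 − 1.1)² = 1.55×1.52² = 3.56 mA.
V_DS = V_DD − I_D·R_D = 13 − 3.56×0.82 = 10.1 V.
Saturation requires V_DS ≥ V_GS − V_t = 1.52 V; 10.1 ≥ 1.52 ✓.

I_D ≈ 3.6 mA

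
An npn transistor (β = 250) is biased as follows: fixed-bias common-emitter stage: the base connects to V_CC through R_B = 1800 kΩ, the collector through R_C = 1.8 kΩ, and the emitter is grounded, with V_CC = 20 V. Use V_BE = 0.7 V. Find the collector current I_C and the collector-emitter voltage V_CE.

I_C ≈ 2.7 mA, V_CE ≈ 15 V

Base loop: V_CC = I_B·R_B + V_BE, so I_B = (20 − 0.7)/1800 kΩ = 0.0107 mA.
In the active region I_C = β·I_B = 250 × 0.0107 = 2.68 mA.
Collector loop: V_CE = V_CC − I_C·R_C = 20 − 2.68×1.8 = 15.2 V.
Since V_CE = 15.2 V > V_CE(sat) ≈ 0.2 V, the transistor is in the active region as assumed.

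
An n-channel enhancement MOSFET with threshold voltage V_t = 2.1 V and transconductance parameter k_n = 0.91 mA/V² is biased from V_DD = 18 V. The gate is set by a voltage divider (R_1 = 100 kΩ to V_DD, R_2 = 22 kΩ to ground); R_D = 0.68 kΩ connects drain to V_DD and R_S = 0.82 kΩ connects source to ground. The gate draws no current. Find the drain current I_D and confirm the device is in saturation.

I_D ≈ 0.34 mA

V_G = V_DD·R_2/(R_1+R_2) = 18×22/122 = 3.25 V.
Assume saturation: I_D = (k_n/2)(V_GS − V_t)² with V_GS = V_G − I_D·R_S = 3.25 − 0.82·I_D.
Substituting gives 0.306·I_D² − 1.86·I_D + 0.597 = 0, with roots I_D = 0.341 or 5.72 mA.
The root I_D = 5.72 mA gives V_GS = -1.45 V ≤ V_t, so take I_D = 0.341 mA.
Then V_GS = 2.97 V and V_DS = V_DD − I_D(R_D+R_S) = 18 − 0.341×1.5 = 17.5 V.
Saturation requires V_DS ≥ V_GS − V_t = 0.866 V; 17.5 ≥ 0.866 ✓.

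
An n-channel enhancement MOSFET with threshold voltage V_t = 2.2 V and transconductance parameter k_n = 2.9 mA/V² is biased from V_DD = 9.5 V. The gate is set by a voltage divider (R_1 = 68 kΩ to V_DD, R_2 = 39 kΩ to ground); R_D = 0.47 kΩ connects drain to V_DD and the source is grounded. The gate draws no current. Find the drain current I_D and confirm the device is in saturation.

I_D ≈ 2.3 mA

V_G = V_DD·R_2/(R_1+R_2) = 9.5×39/107 = 3.46 V. With the source grounded, V_GS = V_G = 3.46 V.
Assume saturation: I_D = (k_n/2)(V_GS − V_t)² = (2.9/2)×(3.46 − 2.2)² = 1.45×1.26² = 2.31 mA.
V_DS = V_DD − I_D·R_D = 9.5 − 2.31×0.47 = 8.41 V.
Saturation requires V_DS ≥ V_GS − V_t = 1.26 V; 8.41 ≥ 1.26 ✓.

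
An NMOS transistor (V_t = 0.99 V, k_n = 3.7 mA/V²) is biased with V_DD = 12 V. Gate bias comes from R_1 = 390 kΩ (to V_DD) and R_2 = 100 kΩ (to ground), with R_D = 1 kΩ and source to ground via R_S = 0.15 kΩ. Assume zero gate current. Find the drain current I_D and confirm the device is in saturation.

I_D ≈ 2.3 mA

V_G = V_DD·R_2/(R_1+R_2) = 12×100/490 = 2.45 V.
Assume saturation: I_D = (k_n/2)(V_GS − V_t)² with V_GS = V_G − I_D·R_S = 2.45 − 0.15·I_D.
Substituting gives 0.0416·I_D² − 1.81·I_D + 3.94 = 0, with roots I_D = 2.3 or 41.2 mA.
The root I_D = 41.2 mA gives V_GS = -3.73 V ≤ V_t, so take I_D = 2.3 mA.
Then V_GS = 2.1 V and V_DS = V_DD − I_D(R_D+R_S) = 12 − 2.3×1.15 = 9.36 V.
Saturation requires V_DS ≥ V_GS − V_t = 1.11 V; 9.36 ≥ 1.11 ✓.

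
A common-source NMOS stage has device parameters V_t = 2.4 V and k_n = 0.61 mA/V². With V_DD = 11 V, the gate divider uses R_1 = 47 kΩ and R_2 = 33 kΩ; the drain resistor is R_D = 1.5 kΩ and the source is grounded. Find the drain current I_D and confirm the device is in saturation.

I_D ≈ 1.4 mA

V_G = V_DD·R_2/(R_1+R_2) = 11×33/80 = 4.54 V. With the source grounded, V_GS = V_G = 4.54 V.
Assume saturation: I_D = (k_n/2)(V_GS − V_t)² = (0.61/2)×(4.54 − 2.4)² = 0.305×2.14² = 1.39 mA.
V_DS = V_DD − I_D·R_D = 11 − 1.39×1.5 = 8.91 V.
Saturation requires V_DS ≥ V_GS − V_t = 2.14 V; 8.91 ≥ 2.14 ✓.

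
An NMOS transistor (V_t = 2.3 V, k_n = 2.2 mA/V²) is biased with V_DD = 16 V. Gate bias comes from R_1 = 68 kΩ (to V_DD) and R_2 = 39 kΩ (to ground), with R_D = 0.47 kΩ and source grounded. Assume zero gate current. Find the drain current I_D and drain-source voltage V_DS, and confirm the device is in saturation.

V_G = V_DD·R_2/(R_1+R_2) = 16×39/107 = 5.83 V. With the source grounded, V_GS = V_G = 5.83 V.
Assume saturation: I_D = (k_n/2)(V_GS − V_t)² = (2.2/2)×(5.83 − 2.3)² = 1.1×3.53² = 13.7 mA.
V_DS = V_DD − I_D·R_D = 16 − 13.7×0.47 = 9.55 V.
Saturation requires V_DS ≥ V_GS − V_t = 3.53 V; 9.55 ≥ 3.53 ✓.

I_D ≈ 14 mA, V_DS ≈ 9.6 V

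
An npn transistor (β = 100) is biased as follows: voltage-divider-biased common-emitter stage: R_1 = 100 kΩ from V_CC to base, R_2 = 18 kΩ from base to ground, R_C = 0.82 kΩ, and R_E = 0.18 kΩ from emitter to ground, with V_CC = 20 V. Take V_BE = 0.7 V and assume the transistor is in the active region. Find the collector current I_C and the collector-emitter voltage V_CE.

Thevenize the base divider: V_Th = V_CC·R_2/(R_1+R_2) = 20×18/118 = 3.05 V, R_Th = R_1‖R_2 = 15.3 kΩ.
Base-emitter loop: V_Th = I_B·R_Th + V_BE + (β+1)I_B·R_E, so I_B = (3.05 − 0.7) / (15.3 + 101×0.18) = 0.0703 mA.
I_C = β·I_B = 100×0.0703 = 7.03 mA, and I_E = (β+1)I_B = 7.1 mA.
V_CE = V_CC − I_C·R_C − I_E·R_E = 20 − 7.03×0.82 − 7.1×0.18 = 13 V.
V_CE = 13 V > 0.2 V confirms active-region operation.

I_C ≈ 7 mA, V_CE ≈ 13 V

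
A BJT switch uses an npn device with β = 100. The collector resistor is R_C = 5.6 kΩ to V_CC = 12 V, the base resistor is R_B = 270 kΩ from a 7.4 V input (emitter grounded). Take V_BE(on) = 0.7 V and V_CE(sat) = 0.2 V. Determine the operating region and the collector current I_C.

Assume active: I_B = (7.4 − 0.7)/270 = 0.0248 mA, giving I_C = β·I_B = 2.48 mA.
But then V_CE = 12 − 2.48×5.6 = -1.9 V < V_CE(sat) = 0.2 V — impossible in the active region.
So the transistor is saturated. With V_CE = 0.2 V, I_C = (V_CC − 0.2)/R_C = 11.8/5.6 = 2.11 mA.
Check: β·I_B = 2.48 mA > I_C = 2.11 mA, confirming saturation.

saturation; I_C ≈ 2.1 mA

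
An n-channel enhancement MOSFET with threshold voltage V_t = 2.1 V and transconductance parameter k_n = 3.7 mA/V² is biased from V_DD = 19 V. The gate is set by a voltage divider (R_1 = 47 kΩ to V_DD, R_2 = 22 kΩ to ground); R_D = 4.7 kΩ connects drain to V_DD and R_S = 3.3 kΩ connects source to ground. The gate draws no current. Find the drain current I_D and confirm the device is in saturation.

I_D ≈ 0.98 mA

V_G = V_DD·R_2/(R_1+R_2) = 19×22/69 = 6.06 V.
Assume saturation: I_D = (k_n/2)(V_GS − V_t)² with V_GS = V_G − I_D·R_S = 6.06 − 3.3·I_D.
Substituting gives 20.1·I_D² − 49.3·I_D + 29 = 0, with roots I_D = 0.979 or 1.47 mA.
The root I_D = 1.47 mA gives V_GS = 1.21 V ≤ V_t, so take I_D = 0.979 mA.
Then V_GS = 2.83 V and V_DS = V_DD − I_D(R_D+R_S) = 19 − 0.979×8 = 11.2 V.
Saturation requires V_DS ≥ V_GS − V_t = 0.727 V; 11.2 ≥ 0.727 ✓.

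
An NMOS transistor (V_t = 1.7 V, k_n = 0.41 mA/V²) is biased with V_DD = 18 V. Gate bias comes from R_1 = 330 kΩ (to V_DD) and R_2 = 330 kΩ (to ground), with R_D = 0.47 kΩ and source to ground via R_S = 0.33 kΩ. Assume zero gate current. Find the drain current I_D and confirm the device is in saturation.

I_D ≈ 5.9 mA

V_G = V_DD·R_2/(R_1+R_2) = 18×330/660 = 9 V.
Assume saturation: I_D = (k_n/2)(V_GS − V_t)² with V_GS = V_G − I_D·R_S = 9 − 0.33·I_D.
Substituting gives 0.0223·I_D² − 1.99·I_D + 10.9 = 0, with roots I_D = 5.89 or 83.2 mA.
The root I_D = 83.2 mA gives V_GS = -18.4 V ≤ V_t, so take I_D = 5.89 mA.
Then V_GS = 7.06 V and V_DS = V_DD − I_D(R_D+R_S) = 18 − 5.89×0.8 = 13.3 V.
Saturation requires V_DS ≥ V_GS − V_t = 5.36 V; 13.3 ≥ 5.36 ✓.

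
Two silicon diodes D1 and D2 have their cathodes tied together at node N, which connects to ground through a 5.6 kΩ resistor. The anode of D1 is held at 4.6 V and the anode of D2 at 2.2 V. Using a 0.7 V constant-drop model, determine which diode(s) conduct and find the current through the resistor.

Assume both conduct. Then node N would need to be at both 4.6−0.7 = 3.9 V and 2.2−0.7 = 1.5 V, which is impossible.
Assume only D1 conducts: V_N = 4.6 − 0.7 = 3.9 V, so I_R = 3.9/5.6 = 0.696 mA.
Check D2: its anode-to-cathode voltage is 2.2 − 3.9 = -1.7 V < 0.7 V, so it is off. The assumption is consistent.

Only D1 conducts; I_R ≈ 0.7 mA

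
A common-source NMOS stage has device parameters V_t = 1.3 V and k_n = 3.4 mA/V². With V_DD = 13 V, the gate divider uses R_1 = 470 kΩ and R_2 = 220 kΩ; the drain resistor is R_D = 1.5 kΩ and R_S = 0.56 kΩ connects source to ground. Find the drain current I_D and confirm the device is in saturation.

V_G = V_DD·R_2/(R_1+R_2) = 13×220/690 = 4.14 V.
Assume saturation: I_D = (k_n/2)(V_GS − V_t)² with V_GS = V_G − I_D·R_S = 4.14 − 0.56·I_D.
Substituting gives 0.533·I_D² − 6.42·I_D + 13.8 = 0, with roots I_D = 2.79 or 9.24 mA.
The root I_D = 9.24 mA gives V_GS = -1.03 V ≤ V_t, so take I_D = 2.79 mA.
Then V_GS = 2.58 V and V_DS = V_DD − I_D(R_D+R_S) = 13 − 2.79×2.06 = 7.25 V.
Saturation requires V_DS ≥ V_GS − V_t = 1.28 V; 7.25 ≥ 1.28 ✓.

I_D ≈ 2.8 mA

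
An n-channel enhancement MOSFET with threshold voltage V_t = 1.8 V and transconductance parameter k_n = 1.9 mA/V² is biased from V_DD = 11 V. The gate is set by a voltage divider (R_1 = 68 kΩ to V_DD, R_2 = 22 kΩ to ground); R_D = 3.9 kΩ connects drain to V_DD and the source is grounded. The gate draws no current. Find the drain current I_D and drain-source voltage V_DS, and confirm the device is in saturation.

V_G = V_DD·R_2/(R_1+R_2) = 11×22/90 = 2.69 V. With the source grounded, V_GS = V_G = 2.69 V.
Assume saturation: I_D = (k_n/2)(V_GS − V_t)² = (1.9/2)×(2.69 − 1.8)² = 0.95×0.889² = 0.751 mA.
V_DS = V_DD − I_D·R_D = 11 − 0.751×3.9 = 8.07 V.
Saturation requires V_DS ≥ V_GS − V_t = 0.889 V; 8.07 ≥ 0.889 ✓.

I_D ≈ 0.75 mA, V_DS ≈ 8.1 V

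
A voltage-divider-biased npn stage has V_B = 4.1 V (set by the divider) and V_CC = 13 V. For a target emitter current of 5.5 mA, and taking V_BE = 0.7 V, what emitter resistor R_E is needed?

R_E ≈ 0.62 kΩ

V_E = V_B − V_BE = 4.1 − 0.7 = 3.4 V.
R_E = V_E / I_E = 3.4 / 5.5 = 0.618 kΩ.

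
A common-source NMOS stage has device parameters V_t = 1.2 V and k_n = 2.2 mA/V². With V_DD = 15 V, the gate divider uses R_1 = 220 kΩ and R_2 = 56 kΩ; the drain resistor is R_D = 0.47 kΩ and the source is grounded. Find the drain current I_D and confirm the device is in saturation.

V_G = V_DD·R_2/(R_1+R_2) = 15×56/276 = 3.04 V. With the source grounded, V_GS = V_G = 3.04 V.
Assume saturation: I_D = (k_n/2)(V_GS − V_t)² = (2.2/2)×(3.04 − 1.2)² = 1.1×1.84² = 3.74 mA.
V_DS = V_DD − I_D·R_D = 15 − 3.74×0.47 = 13.2 V.
Saturation requires V_DS ≥ V_GS − V_t = 1.84 V; 13.2 ≥ 1.84 ✓.

I_D ≈ 3.7 mA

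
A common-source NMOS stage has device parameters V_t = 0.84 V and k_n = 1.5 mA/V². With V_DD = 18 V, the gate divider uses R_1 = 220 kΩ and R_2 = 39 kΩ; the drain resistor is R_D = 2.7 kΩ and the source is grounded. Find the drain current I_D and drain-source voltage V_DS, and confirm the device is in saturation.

V_G = V_DD·R_2/(R_1+R_2) = 18×39/259 = 2.71 V. With the source grounded, V_GS = V_G = 2.71 V.
Assume saturation: I_D = (k_n/2)(V_GS − V_t)² = (1.5/2)×(2.71 − 0.84)² = 0.75×1.87² = 2.62 mA.
V_DS = V_DD − I_D·R_D = 18 − 2.62×2.7 = 10.9 V.
Saturation requires V_DS ≥ V_GS − V_t = 1.87 V; 10.9 ≥ 1.87 ✓.

I_D ≈ 2.6 mA, V_DS ≈ 11 V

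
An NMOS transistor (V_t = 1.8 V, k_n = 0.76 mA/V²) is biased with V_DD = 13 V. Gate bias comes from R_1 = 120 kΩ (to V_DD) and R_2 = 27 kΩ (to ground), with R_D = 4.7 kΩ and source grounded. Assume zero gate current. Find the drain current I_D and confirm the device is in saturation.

I_D ≈ 0.13 mA

V_G = V_DD·R_2/(R_1+R_2) = 13×27/147 = 2.39 V. With the source grounded, V_GS = V_G = 2.39 V.
Assume saturation: I_D = (k_n/2)(V_GS − V_t)² = (0.76/2)×(2.39 − 1.8)² = 0.38×0.588² = 0.131 mA.
V_DS = V_DD − I_D·R_D = 13 − 0.131×4.7 = 12.4 V.
Saturation requires V_DS ≥ V_GS − V_t = 0.588 V; 12.4 ≥ 0.588 ✓.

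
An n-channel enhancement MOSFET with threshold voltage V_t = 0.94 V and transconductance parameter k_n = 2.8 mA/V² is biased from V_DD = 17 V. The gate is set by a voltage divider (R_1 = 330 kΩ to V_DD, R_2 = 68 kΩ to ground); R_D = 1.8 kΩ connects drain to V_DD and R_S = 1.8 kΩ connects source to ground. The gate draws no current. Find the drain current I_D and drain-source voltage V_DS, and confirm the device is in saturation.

I_D ≈ 0.7 mA, V_DS ≈ 14 V

V_G = V_DD·R_2/(R_1+R_2) = 17×68/398 = 2.9 V.
Assume saturation: I_D = (k_n/2)(V_GS − V_t)² with V_GS = V_G − I_D·R_S = 2.9 − 1.8·I_D.
Substituting gives 4.54·I_D² − 10.9·I_D + 5.4 = 0, with roots I_D = 0.699 or 1.7 mA.
The root I_D = 1.7 mA gives V_GS = -0.163 V ≤ V_t, so take I_D = 0.699 mA.
Then V_GS = 1.65 V and V_DS = V_DD − I_D(R_D+R_S) = 17 − 0.699×3.6 = 14.5 V.
Saturation requires V_DS ≥ V_GS − V_t = 0.707 V; 14.5 ≥ 0.707 ✓.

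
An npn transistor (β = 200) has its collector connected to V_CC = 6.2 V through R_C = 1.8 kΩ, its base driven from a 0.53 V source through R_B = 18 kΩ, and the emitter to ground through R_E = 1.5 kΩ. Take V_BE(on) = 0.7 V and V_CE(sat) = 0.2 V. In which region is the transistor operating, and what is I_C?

cutoff; I_C ≈ 0

V_BB = 0.53 V ≤ V_BE(on) = 0.7 V, so the base-emitter junction is not forward biased.
The transistor is in cutoff: I_B = I_C = 0.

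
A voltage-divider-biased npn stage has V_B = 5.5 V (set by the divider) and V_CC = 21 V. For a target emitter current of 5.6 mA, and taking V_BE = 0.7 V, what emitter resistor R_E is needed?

V_E = V_B − V_BE = 5.5 − 0.7 = 4.8 V.
R_E = V_E / I_E = 4.8 / 5.6 = 0.857 kΩ.

R_E ≈ 0.86 kΩ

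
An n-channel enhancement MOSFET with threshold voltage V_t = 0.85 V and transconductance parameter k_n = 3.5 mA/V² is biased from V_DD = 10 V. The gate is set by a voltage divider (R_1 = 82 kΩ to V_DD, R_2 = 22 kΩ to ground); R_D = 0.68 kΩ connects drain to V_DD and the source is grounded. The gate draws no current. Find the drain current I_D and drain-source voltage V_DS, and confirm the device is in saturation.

I_D ≈ 2.8 mA, V_DS ≈ 8.1 V

V_G = V_DD·R_2/(R_1+R_2) = 10×22/104 = 2.12 V. With the source grounded, V_GS = V_G = 2.12 V.
Assume saturation: I_D = (k_n/2)(V_GS − V_t)² = (3.5/2)×(2.12 − 0.85)² = 1.75×1.27² = 2.8 mA.
V_DS = V_DD − I_D·R_D = 10 − 2.8×0.68 = 8.09 V.
Saturation requires V_DS ≥ V_GS − V_t = 1.27 V; 8.09 ≥ 1.27 ✓.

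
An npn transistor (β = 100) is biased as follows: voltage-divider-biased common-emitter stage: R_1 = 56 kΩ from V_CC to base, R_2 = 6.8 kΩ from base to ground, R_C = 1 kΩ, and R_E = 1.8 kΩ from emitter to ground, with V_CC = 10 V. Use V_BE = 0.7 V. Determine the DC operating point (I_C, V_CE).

I_C ≈ 0.2 mA, V_CE ≈ 9.4 V

Thevenize the base divider: V_Th = V_CC·R_2/(R_1+R_2) = 10×6.8/62.8 = 1.08 V, R_Th = R_1‖R_2 = 6.06 kΩ.
Base-emitter loop: V_Th = I_B·R_Th + V_BE + (β+1)I_B·R_E, so I_B = (1.08 − 0.7) / (6.06 + 101×1.8) = 0.00204 mA.
I_C = β·I_B = 100×0.00204 = 0.204 mA, and I_E = (β+1)I_B = 0.206 mA.
V_CE = V_CC − I_C·R_C − I_E·R_E = 10 − 0.204×1 − 0.206×1.8 = 9.43 V.
V_CE = 9.43 V > 0.2 V confirms active-region operation.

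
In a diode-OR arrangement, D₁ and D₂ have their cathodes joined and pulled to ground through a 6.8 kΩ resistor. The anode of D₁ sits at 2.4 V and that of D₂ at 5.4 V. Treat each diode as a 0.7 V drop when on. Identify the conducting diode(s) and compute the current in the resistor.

Only D₂ conducts; I_R ≈ 0.69 mA

Assume both conduct. Then node N would need to be at both 2.4−0.7 = 1.7 V and 5.4−0.7 = 4.7 V, which is impossible.
Assume only D₂ conducts: V_N = 5.4 − 0.7 = 4.7 V, so I_R = 4.7/6.8 = 0.691 mA.
Check D₁: its anode-to-cathode voltage is 2.4 − 4.7 = -2.3 V < 0.7 V, so it is off. The assumption is consistent.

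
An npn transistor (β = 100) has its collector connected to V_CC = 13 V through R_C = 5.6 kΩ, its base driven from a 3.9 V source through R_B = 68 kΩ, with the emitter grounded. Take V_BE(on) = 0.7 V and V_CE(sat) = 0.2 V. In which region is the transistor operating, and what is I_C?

saturation; I_C ≈ 2.3 mA

Assume active: I_B = (3.9 − 0.7)/68 = 0.0471 mA, giving I_C = β·I_B = 4.71 mA.
But then V_CE = 13 − 4.71×5.6 = -13.4 V < V_CE(sat) = 0.2 V — impossible in the active region.
So the transistor is saturated. With V_CE = 0.2 V, I_C = (V_CC − 0.2)/R_C = 12.8/5.6 = 2.29 mA.
Check: β·I_B = 4.71 mA > I_C = 2.29 mA, confirming saturation.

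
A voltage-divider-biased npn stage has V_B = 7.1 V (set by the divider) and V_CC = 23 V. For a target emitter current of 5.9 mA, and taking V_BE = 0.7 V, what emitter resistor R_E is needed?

R_E ≈ 1.1 kΩ

V_E = V_B − V_BE = 7.1 − 0.7 = 6.4 V.
R_E = V_E / I_E = 6.4 / 5.9 = 1.08 kΩ.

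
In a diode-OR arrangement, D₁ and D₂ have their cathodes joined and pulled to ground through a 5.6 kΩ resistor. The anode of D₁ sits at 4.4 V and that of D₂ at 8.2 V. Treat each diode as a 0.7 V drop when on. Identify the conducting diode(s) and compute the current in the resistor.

Assume both conduct. Then node N would need to be at both 4.4−0.7 = 3.7 V and 8.2−0.7 = 7.5 V, which is impossible.
Assume only D₂ conducts: V_N = 8.2 − 0.7 = 7.5 V, so I_R = 7.5/5.6 = 1.34 mA.
Check D₁: its anode-to-cathode voltage is 4.4 − 7.5 = -3.1 V < 0.7 V, so it is off. The assumption is consistent.

Only D₂ conducts; I_R ≈ 1.3 mA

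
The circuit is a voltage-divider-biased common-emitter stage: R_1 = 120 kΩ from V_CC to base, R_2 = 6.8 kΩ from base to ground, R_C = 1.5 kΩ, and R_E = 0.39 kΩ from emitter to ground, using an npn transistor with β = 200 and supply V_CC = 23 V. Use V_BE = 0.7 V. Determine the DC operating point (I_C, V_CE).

Thevenize the base divider: V_Th = V_CC·R_2/(R_1+R_2) = 23×6.8/127 = 1.23 V, R_Th = R_1‖R_2 = 6.44 kΩ.
Base-emitter loop: V_Th = I_B·R_Th + V_BE + (β+1)I_B·R_E, so I_B = (1.23 − 0.7) / (6.44 + 201×0.39) = 0.00629 mA.
I_C = β·I_B = 200×0.00629 = 1.26 mA, and I_E = (β+1)I_B = 1.26 mA.
V_CE = V_CC − I_C·R_C − I_E·R_E = 23 − 1.26×1.5 − 1.26×0.39 = 20.6 V.
V_CE = 20.6 V > 0.2 V confirms active-region operation.

I_C ≈ 1.3 mA, V_CE ≈ 21 V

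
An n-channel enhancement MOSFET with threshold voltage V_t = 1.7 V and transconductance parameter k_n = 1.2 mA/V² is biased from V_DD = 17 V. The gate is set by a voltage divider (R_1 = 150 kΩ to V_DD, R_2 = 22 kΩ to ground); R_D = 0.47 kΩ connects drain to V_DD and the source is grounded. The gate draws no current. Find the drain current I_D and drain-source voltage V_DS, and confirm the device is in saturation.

V_G = V_DD·R_2/(R_1+R_2) = 17×22/172 = 2.17 V. With the source grounded, V_GS = V_G = 2.17 V.
Assume saturation: I_D = (k_n/2)(V_GS − V_t)² = (1.2/2)×(2.17 − 1.7)² = 0.6×0.474² = 0.135 mA.
V_DS = V_DD − I_D·R_D = 17 − 0.135×0.47 = 16.9 V.
Saturation requires V_DS ≥ V_GS − V_t = 0.474 V; 16.9 ≥ 0.474 ✓.

I_D ≈ 0.14 mA, V_DS ≈ 17 V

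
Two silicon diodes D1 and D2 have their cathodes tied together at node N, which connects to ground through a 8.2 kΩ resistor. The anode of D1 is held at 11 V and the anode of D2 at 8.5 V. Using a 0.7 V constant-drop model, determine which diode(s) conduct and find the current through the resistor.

Assume both conduct. Then node N would need to be at both 11−0.7 = 10.3 V and 8.5−0.7 = 7.8 V, which is impossible.
Assume only D1 conducts: V_N = 11 − 0.7 = 10.3 V, so I_R = 10.3/8.2 = 1.26 mA.
Check D2: its anode-to-cathode voltage is 8.5 − 10.3 = -1.8 V < 0.7 V, so it is off. The assumption is consistent.

Only D1 conducts; I_R ≈ 1.3 mA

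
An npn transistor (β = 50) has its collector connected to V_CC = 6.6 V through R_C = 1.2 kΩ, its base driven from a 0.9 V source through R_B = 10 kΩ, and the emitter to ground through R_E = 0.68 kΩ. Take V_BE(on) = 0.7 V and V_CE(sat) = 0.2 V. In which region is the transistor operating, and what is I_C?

Assume active. Base-emitter loop: I_B = (V_BB − V_BE)/(R_B + (β+1)R_E) = (0.9 − 0.7)/(10 + 51×0.68) = 0.00448 mA.
I_C = β·I_B = 50×0.00448 = 0.224 mA.
V_CE = V_CC − I_C·R_C − I_E·R_E = 6.6 − 0.224×1.2 − 0.228×0.68 = 6.18 V > V_CE(sat), so the active-region assumption holds.

active; I_C ≈ 0.22 mA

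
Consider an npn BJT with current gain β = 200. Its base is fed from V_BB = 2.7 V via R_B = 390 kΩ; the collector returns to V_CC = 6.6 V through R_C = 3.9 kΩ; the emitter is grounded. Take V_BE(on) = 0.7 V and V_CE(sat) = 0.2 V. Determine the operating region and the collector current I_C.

Assume active. Base-emitter loop: I_B = (V_BB − V_BE)/R_B = (2.7 − 0.7)/390 = 0.00513 mA.
I_C = β·I_B = 200×0.00513 = 1.03 mA.
V_CE = V_CC − I_C·R_C = 6.6 − 1.03×3.9 = 2.6 V > V_CE(sat), so the active-region assumption holds.

active; I_C ≈ 1 mA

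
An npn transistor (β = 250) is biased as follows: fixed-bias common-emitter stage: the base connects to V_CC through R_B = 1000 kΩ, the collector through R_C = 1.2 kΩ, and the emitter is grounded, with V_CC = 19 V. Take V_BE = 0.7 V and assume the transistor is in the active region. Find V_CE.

Base loop: V_CC = I_B·R_B + V_BE, so I_B = (19 − 0.7)/1000 kΩ = 0.0183 mA.
In the active region I_C = β·I_B = 250 × 0.0183 = 4.58 mA.
Collector loop: V_CE = V_CC − I_C·R_C = 19 − 4.58×1.2 = 13.5 V.
Since V_CE = 13.5 V > V_CE(sat) ≈ 0.2 V, the transistor is in the active region as assumed.

V_CE ≈ 14 V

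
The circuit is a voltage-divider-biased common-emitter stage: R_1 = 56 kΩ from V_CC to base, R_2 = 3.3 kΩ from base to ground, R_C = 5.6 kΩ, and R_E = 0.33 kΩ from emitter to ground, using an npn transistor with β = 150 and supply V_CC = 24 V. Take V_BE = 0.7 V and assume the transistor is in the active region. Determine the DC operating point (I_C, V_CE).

I_C ≈ 1.8 mA, V_CE ≈ 13 V

Thevenize the base divider: V_Th = V_CC·R_2/(R_1+R_2) = 24×3.3/59.3 = 1.34 V, R_Th = R_1‖R_2 = 3.12 kΩ.
Base-emitter loop: V_Th = I_B·R_Th + V_BE + (β+1)I_B·R_E, so I_B = (1.34 − 0.7) / (3.12 + 151×0.33) = 0.012 mA.
I_C = β·I_B = 150×0.012 = 1.8 mA, and I_E = (β+1)I_B = 1.81 mA.
V_CE = V_CC − I_C·R_C − I_E·R_E = 24 − 1.8×5.6 − 1.81×0.33 = 13.3 V.
V_CE = 13.3 V > 0.2 V confirms active-region operation.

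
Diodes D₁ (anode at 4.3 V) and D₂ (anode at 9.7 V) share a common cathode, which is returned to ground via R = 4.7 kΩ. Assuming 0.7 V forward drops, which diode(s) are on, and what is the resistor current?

Assume both conduct. Then node N would need to be at both 4.3−0.7 = 3.6 V and 9.7−0.7 = 9 V, which is impossible.
Assume only D₂ conducts: V_N = 9.7 − 0.7 = 9 V, so I_R = 9/4.7 = 1.91 mA.
Check D₁: its anode-to-cathode voltage is 4.3 − 9 = -4.7 V < 0.7 V, so it is off. The assumption is consistent.

Only D₂ conducts; I_R ≈ 1.9 mA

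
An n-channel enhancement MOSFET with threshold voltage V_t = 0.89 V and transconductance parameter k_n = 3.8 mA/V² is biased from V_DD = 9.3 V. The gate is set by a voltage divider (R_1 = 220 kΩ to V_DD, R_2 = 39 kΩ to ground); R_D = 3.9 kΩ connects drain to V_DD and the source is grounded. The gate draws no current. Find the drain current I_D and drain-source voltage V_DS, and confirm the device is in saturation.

V_G = V_DD·R_2/(R_1+R_2) = 9.3×39/259 = 1.4 V. With the source grounded, V_GS = V_G = 1.4 V.
Assume saturation: I_D = (k_n/2)(V_GS − V_t)² = (3.8/2)×(1.4 − 0.89)² = 1.9×0.51² = 0.495 mA.
V_DS = V_DD − I_D·R_D = 9.3 − 0.495×3.9 = 7.37 V.
Saturation requires V_DS ≥ V_GS − V_t = 0.51 V; 7.37 ≥ 0.51 ✓.

I_D ≈ 0.49 mA, V_DS ≈ 7.4 V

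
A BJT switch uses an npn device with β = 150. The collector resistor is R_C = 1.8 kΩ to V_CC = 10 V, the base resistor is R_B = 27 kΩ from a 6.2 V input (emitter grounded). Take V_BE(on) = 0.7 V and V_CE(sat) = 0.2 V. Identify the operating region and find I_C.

Assume active: I_B = (6.2 − 0.7)/27 = 0.204 mA, giving I_C = β·I_B = 30.6 mA.
But then V_CE = 10 − 30.6×1.8 = -45 V < V_CE(sat) = 0.2 V — impossible in the active region.
So the transistor is saturated. With V_CE = 0.2 V, I_C = (V_CC − 0.2)/R_C = 9.8/1.8 = 5.44 mA.
Check: β·I_B = 30.6 mA > I_C = 5.44 mA, confirming saturation.

saturation; I_C ≈ 5.4 mA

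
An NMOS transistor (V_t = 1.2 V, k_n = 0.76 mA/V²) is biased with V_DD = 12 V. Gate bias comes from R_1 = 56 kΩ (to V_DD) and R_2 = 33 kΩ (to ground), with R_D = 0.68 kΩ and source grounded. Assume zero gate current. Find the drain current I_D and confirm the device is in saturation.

I_D ≈ 4 mA

V_G = V_DD·R_2/(R_1+R_2) = 12×33/89 = 4.45 V. With the source grounded, V_GS = V_G = 4.45 V.
Assume saturation: I_D = (k_n/2)(V_GS − V_t)² = (0.76/2)×(4.45 − 1.2)² = 0.38×3.25² = 4.01 mA.
V_DS = V_DD − I_D·R_D = 12 − 4.01×0.68 = 9.27 V.
Saturation requires V_DS ≥ V_GS − V_t = 3.25 V; 9.27 ≥ 3.25 ✓.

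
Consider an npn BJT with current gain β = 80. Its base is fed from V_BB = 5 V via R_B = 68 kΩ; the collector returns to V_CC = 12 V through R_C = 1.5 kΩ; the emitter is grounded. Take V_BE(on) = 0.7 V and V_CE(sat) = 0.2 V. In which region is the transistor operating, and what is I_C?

active; I_C ≈ 5.1 mA

Assume active. Base-emitter loop: I_B = (V_BB − V_BE)/R_B = (5 − 0.7)/68 = 0.0632 mA.
I_C = β·I_B = 80×0.0632 = 5.06 mA.
V_CE = V_CC − I_C·R_C = 12 − 5.06×1.5 = 4.41 V > V_CE(sat), so the active-region assumption holds.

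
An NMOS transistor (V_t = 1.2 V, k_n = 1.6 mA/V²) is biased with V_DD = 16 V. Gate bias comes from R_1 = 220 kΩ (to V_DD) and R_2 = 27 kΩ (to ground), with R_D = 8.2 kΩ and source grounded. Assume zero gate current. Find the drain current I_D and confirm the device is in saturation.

V_G = V_DD·R_2/(R_1+R_2) = 16×27/247 = 1.75 V. With the source grounded, V_GS = V_G = 1.75 V.
Assume saturation: I_D = (k_n/2)(V_GS − V_t)² = (1.6/2)×(1.75 − 1.2)² = 0.8×0.549² = 0.241 mA.
V_DS = V_DD − I_D·R_D = 16 − 0.241×8.2 = 14 V.
Saturation requires V_DS ≥ V_GS − V_t = 0.549 V; 14 ≥ 0.549 ✓.

I_D ≈ 0.24 mA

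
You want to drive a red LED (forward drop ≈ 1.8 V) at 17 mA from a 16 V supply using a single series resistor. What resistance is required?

R ≈ 0.84 kΩ

The resistor drops V_S − V_D = 16 − 1.8 = 14.2 V at 17 mA.
R = 14.2 V / 17 mA = 0.835 kΩ.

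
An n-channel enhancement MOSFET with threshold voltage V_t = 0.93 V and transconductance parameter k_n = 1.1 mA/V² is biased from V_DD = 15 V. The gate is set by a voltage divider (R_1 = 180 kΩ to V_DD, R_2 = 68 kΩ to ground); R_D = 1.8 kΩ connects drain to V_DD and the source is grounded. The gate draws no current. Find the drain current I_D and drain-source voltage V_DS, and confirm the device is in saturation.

I_D ≈ 5.6 mA, V_DS ≈ 5 V

V_G = V_DD·R_2/(R_1+R_2) = 15×68/248 = 4.11 V. With the source grounded, V_GS = V_G = 4.11 V.
Assume saturation: I_D = (k_n/2)(V_GS − V_t)² = (1.1/2)×(4.11 − 0.93)² = 0.55×3.18² = 5.57 mA.
V_DS = V_DD − I_D·R_D = 15 − 5.57×1.8 = 4.97 V.
Saturation requires V_DS ≥ V_GS − V_t = 3.18 V; 4.97 ≥ 3.18 ✓.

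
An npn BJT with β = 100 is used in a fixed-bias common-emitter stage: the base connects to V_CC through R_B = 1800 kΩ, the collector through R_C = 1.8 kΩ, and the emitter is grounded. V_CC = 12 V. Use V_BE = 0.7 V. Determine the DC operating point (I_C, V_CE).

I_C ≈ 0.63 mA, V_CE ≈ 11 V

Base loop: V_CC = I_B·R_B + V_BE, so I_B = (12 − 0.7)/1800 kΩ = 0.00628 mA.
In the active region I_C = β·I_B = 100 × 0.00628 = 0.628 mA.
Collector loop: V_CE = V_CC − I_C·R_C = 12 − 0.628×1.8 = 10.9 V.
Since V_CE = 10.9 V > V_CE(sat) ≈ 0.2 V, the transistor is in the active region as assumed.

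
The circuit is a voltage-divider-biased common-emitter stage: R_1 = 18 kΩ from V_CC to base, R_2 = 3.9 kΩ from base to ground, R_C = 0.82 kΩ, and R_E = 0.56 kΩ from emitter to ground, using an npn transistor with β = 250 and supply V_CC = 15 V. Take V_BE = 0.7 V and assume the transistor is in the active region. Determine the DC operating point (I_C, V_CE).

Thevenize the base divider: V_Th = V_CC·R_2/(R_1+R_2) = 15×3.9/21.9 = 2.67 V, R_Th = R_1‖R_2 = 3.21 kΩ.
Base-emitter loop: V_Th = I_B·R_Th + V_BE + (β+1)I_B·R_E, so I_B = (2.67 − 0.7) / (3.21 + 251×0.56) = 0.0137 mA.
I_C = β·I_B = 250×0.0137 = 3.43 mA, and I_E = (β+1)I_B = 3.44 mA.
V_CE = V_CC − I_C·R_C − I_E·R_E = 15 − 3.43×0.82 − 3.44×0.56 = 10.3 V.
V_CE = 10.3 V > 0.2 V confirms active-region operation.

I_C ≈ 3.4 mA, V_CE ≈ 10 V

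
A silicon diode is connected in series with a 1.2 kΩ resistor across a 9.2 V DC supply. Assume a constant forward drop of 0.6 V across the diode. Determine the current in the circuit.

KVL around the loop: 9.2 = V_D + I·R = 0.6 + I × 1.2 kΩ.
So I = (9.2 − 0.6) / 1.2 kΩ = 8.6 / 1.2 = 7.17 mA.

I ≈ 7.2 mA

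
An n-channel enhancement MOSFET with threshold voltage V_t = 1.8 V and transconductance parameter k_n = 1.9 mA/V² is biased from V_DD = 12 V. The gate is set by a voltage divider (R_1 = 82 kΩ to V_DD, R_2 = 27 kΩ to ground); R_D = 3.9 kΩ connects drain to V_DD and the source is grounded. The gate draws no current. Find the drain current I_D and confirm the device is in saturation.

V_G = V_DD·R_2/(R_1+R_2) = 12×27/109 = 2.97 V. With the source grounded, V_GS = V_G = 2.97 V.
Assume saturation: I_D = (k_n/2)(V_GS − V_t)² = (1.9/2)×(2.97 − 1.8)² = 0.95×1.17² = 1.31 mA.
V_DS = V_DD − I_D·R_D = 12 − 1.31×3.9 = 6.91 V.
Saturation requires V_DS ≥ V_GS − V_t = 1.17 V; 6.91 ≥ 1.17 ✓.

I_D ≈ 1.3 mA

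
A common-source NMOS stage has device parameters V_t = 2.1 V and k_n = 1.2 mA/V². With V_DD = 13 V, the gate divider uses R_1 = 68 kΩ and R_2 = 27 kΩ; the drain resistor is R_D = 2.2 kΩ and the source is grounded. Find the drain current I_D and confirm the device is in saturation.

V_G = V_DD·R_2/(R_1+R_2) = 13×27/95 = 3.69 V. With the source grounded, V_GS = V_G = 3.69 V.
Assume saturation: I_D = (k_n/2)(V_GS − V_t)² = (1.2/2)×(3.69 − 2.1)² = 0.6×1.59² = 1.53 mA.
V_DS = V_DD − I_D·R_D = 13 − 1.53×2.2 = 9.64 V.
Saturation requires V_DS ≥ V_GS − V_t = 1.59 V; 9.64 ≥ 1.59 ✓.

I_D ≈ 1.5 mA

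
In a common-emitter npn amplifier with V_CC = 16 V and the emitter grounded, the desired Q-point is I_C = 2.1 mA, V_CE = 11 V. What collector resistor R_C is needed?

R_C ≈ 2.4 kΩ

Collector loop: V_CC = I_C·R_C + V_CE.
R_C = (V_CC − V_CE)/I_C = (16 − 11)/2.1 = 2.38 kΩ.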